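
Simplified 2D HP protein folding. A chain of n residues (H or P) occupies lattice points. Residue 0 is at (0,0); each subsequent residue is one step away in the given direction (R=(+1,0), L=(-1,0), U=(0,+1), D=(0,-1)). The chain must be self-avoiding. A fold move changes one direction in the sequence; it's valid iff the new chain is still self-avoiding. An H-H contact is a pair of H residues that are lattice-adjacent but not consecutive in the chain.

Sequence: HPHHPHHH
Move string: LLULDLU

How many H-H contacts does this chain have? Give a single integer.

Answer: 1

Derivation:
Positions: [(0, 0), (-1, 0), (-2, 0), (-2, 1), (-3, 1), (-3, 0), (-4, 0), (-4, 1)]
H-H contact: residue 2 @(-2,0) - residue 5 @(-3, 0)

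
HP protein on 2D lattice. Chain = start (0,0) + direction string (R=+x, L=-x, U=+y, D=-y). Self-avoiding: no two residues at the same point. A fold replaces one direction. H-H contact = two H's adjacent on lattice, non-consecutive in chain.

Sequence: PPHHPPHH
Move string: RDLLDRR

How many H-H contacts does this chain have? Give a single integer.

Positions: [(0, 0), (1, 0), (1, -1), (0, -1), (-1, -1), (-1, -2), (0, -2), (1, -2)]
H-H contact: residue 2 @(1,-1) - residue 7 @(1, -2)
H-H contact: residue 3 @(0,-1) - residue 6 @(0, -2)

Answer: 2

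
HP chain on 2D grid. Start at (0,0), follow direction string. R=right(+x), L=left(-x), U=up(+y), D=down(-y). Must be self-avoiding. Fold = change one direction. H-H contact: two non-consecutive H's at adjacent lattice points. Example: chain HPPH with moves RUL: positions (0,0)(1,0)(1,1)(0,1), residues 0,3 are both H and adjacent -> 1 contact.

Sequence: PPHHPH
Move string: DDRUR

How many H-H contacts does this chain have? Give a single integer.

Answer: 0

Derivation:
Positions: [(0, 0), (0, -1), (0, -2), (1, -2), (1, -1), (2, -1)]
No H-H contacts found.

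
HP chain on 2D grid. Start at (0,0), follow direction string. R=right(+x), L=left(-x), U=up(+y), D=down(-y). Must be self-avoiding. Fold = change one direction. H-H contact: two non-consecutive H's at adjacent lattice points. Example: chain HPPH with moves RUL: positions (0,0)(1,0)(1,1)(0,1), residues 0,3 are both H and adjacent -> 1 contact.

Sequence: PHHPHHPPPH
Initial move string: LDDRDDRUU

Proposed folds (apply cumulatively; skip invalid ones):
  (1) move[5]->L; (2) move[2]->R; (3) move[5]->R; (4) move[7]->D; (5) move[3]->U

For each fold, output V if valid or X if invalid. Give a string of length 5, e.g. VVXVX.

Answer: XVVXX

Derivation:
Initial: LDDRDDRUU -> [(0, 0), (-1, 0), (-1, -1), (-1, -2), (0, -2), (0, -3), (0, -4), (1, -4), (1, -3), (1, -2)]
Fold 1: move[5]->L => LDDRDLRUU INVALID (collision), skipped
Fold 2: move[2]->R => LDRRDDRUU VALID
Fold 3: move[5]->R => LDRRDRRUU VALID
Fold 4: move[7]->D => LDRRDRRDU INVALID (collision), skipped
Fold 5: move[3]->U => LDRUDRRUU INVALID (collision), skipped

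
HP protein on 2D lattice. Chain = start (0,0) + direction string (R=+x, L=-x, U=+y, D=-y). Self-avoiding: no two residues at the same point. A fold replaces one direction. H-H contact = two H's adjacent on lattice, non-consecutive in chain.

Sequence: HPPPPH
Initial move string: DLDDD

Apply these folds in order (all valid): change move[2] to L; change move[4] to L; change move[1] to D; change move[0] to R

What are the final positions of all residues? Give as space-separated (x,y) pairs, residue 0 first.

Initial moves: DLDDD
Fold: move[2]->L => DLLDD (positions: [(0, 0), (0, -1), (-1, -1), (-2, -1), (-2, -2), (-2, -3)])
Fold: move[4]->L => DLLDL (positions: [(0, 0), (0, -1), (-1, -1), (-2, -1), (-2, -2), (-3, -2)])
Fold: move[1]->D => DDLDL (positions: [(0, 0), (0, -1), (0, -2), (-1, -2), (-1, -3), (-2, -3)])
Fold: move[0]->R => RDLDL (positions: [(0, 0), (1, 0), (1, -1), (0, -1), (0, -2), (-1, -2)])

Answer: (0,0) (1,0) (1,-1) (0,-1) (0,-2) (-1,-2)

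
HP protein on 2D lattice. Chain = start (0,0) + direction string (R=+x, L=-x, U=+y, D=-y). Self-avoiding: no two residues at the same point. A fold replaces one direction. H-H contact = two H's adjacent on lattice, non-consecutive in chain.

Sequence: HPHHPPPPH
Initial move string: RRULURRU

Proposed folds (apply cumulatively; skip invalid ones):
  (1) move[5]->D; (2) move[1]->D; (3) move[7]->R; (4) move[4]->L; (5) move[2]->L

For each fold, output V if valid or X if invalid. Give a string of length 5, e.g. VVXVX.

Initial: RRULURRU -> [(0, 0), (1, 0), (2, 0), (2, 1), (1, 1), (1, 2), (2, 2), (3, 2), (3, 3)]
Fold 1: move[5]->D => RRULUDRU INVALID (collision), skipped
Fold 2: move[1]->D => RDULURRU INVALID (collision), skipped
Fold 3: move[7]->R => RRULURRR VALID
Fold 4: move[4]->L => RRULLRRR INVALID (collision), skipped
Fold 5: move[2]->L => RRLLURRR INVALID (collision), skipped

Answer: XXVXX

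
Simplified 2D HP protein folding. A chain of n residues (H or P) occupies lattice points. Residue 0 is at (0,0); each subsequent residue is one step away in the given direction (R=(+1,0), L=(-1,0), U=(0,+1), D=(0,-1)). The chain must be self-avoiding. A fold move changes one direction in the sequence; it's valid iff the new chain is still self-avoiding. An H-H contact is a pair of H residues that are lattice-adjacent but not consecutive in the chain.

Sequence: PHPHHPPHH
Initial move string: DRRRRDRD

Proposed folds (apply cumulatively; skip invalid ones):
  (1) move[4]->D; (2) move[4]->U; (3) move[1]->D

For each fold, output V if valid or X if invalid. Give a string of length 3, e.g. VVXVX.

Answer: VXV

Derivation:
Initial: DRRRRDRD -> [(0, 0), (0, -1), (1, -1), (2, -1), (3, -1), (4, -1), (4, -2), (5, -2), (5, -3)]
Fold 1: move[4]->D => DRRRDDRD VALID
Fold 2: move[4]->U => DRRRUDRD INVALID (collision), skipped
Fold 3: move[1]->D => DDRRDDRD VALID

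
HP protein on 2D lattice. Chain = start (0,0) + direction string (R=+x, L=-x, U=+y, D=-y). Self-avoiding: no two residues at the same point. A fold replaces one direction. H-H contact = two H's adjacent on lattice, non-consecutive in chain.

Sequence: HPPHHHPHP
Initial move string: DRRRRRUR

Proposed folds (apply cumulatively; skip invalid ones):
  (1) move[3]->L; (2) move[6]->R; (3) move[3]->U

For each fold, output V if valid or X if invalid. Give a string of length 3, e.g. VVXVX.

Initial: DRRRRRUR -> [(0, 0), (0, -1), (1, -1), (2, -1), (3, -1), (4, -1), (5, -1), (5, 0), (6, 0)]
Fold 1: move[3]->L => DRRLRRUR INVALID (collision), skipped
Fold 2: move[6]->R => DRRRRRRR VALID
Fold 3: move[3]->U => DRRURRRR VALID

Answer: XVV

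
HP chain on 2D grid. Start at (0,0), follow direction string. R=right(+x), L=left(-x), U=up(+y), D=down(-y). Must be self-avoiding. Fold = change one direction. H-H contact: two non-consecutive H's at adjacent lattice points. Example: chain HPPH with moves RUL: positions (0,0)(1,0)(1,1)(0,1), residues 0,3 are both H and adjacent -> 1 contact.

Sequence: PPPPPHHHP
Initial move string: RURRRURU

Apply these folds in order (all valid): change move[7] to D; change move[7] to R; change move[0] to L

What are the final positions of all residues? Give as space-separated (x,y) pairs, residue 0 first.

Initial moves: RURRRURU
Fold: move[7]->D => RURRRURD (positions: [(0, 0), (1, 0), (1, 1), (2, 1), (3, 1), (4, 1), (4, 2), (5, 2), (5, 1)])
Fold: move[7]->R => RURRRURR (positions: [(0, 0), (1, 0), (1, 1), (2, 1), (3, 1), (4, 1), (4, 2), (5, 2), (6, 2)])
Fold: move[0]->L => LURRRURR (positions: [(0, 0), (-1, 0), (-1, 1), (0, 1), (1, 1), (2, 1), (2, 2), (3, 2), (4, 2)])

Answer: (0,0) (-1,0) (-1,1) (0,1) (1,1) (2,1) (2,2) (3,2) (4,2)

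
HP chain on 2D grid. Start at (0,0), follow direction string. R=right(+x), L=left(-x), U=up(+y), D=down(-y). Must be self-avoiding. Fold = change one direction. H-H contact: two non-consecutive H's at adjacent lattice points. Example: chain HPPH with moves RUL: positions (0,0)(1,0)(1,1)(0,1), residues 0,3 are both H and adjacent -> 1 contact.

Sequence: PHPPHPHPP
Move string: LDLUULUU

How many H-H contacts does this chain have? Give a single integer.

Positions: [(0, 0), (-1, 0), (-1, -1), (-2, -1), (-2, 0), (-2, 1), (-3, 1), (-3, 2), (-3, 3)]
H-H contact: residue 1 @(-1,0) - residue 4 @(-2, 0)

Answer: 1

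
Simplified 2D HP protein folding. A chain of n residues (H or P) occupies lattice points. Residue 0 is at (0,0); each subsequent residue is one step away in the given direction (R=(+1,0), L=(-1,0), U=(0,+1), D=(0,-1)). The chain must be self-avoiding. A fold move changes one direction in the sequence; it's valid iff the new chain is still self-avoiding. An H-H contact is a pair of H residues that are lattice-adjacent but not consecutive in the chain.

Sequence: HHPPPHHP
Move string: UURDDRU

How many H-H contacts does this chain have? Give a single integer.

Answer: 1

Derivation:
Positions: [(0, 0), (0, 1), (0, 2), (1, 2), (1, 1), (1, 0), (2, 0), (2, 1)]
H-H contact: residue 0 @(0,0) - residue 5 @(1, 0)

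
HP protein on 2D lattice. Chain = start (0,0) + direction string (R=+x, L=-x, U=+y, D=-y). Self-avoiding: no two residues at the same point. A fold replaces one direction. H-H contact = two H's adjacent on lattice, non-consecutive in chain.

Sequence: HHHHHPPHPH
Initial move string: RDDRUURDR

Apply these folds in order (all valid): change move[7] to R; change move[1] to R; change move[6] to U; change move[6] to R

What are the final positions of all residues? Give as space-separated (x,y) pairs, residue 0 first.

Answer: (0,0) (1,0) (2,0) (2,-1) (3,-1) (3,0) (3,1) (4,1) (5,1) (6,1)

Derivation:
Initial moves: RDDRUURDR
Fold: move[7]->R => RDDRUURRR (positions: [(0, 0), (1, 0), (1, -1), (1, -2), (2, -2), (2, -1), (2, 0), (3, 0), (4, 0), (5, 0)])
Fold: move[1]->R => RRDRUURRR (positions: [(0, 0), (1, 0), (2, 0), (2, -1), (3, -1), (3, 0), (3, 1), (4, 1), (5, 1), (6, 1)])
Fold: move[6]->U => RRDRUUURR (positions: [(0, 0), (1, 0), (2, 0), (2, -1), (3, -1), (3, 0), (3, 1), (3, 2), (4, 2), (5, 2)])
Fold: move[6]->R => RRDRUURRR (positions: [(0, 0), (1, 0), (2, 0), (2, -1), (3, -1), (3, 0), (3, 1), (4, 1), (5, 1), (6, 1)])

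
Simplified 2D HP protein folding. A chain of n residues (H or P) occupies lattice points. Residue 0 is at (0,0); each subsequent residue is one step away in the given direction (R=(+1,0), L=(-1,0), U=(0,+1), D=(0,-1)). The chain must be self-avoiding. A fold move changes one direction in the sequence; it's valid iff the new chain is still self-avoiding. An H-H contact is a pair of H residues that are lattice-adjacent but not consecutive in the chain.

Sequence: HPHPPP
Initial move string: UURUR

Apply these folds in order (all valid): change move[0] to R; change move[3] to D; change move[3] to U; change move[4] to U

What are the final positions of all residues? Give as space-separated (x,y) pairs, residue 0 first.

Answer: (0,0) (1,0) (1,1) (2,1) (2,2) (2,3)

Derivation:
Initial moves: UURUR
Fold: move[0]->R => RURUR (positions: [(0, 0), (1, 0), (1, 1), (2, 1), (2, 2), (3, 2)])
Fold: move[3]->D => RURDR (positions: [(0, 0), (1, 0), (1, 1), (2, 1), (2, 0), (3, 0)])
Fold: move[3]->U => RURUR (positions: [(0, 0), (1, 0), (1, 1), (2, 1), (2, 2), (3, 2)])
Fold: move[4]->U => RURUU (positions: [(0, 0), (1, 0), (1, 1), (2, 1), (2, 2), (2, 3)])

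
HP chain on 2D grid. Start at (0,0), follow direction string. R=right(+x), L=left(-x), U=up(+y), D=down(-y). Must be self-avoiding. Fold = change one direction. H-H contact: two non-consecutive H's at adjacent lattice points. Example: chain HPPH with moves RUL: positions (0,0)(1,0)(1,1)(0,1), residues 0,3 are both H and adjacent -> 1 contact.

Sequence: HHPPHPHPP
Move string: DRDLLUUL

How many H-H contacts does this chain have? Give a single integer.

Answer: 2

Derivation:
Positions: [(0, 0), (0, -1), (1, -1), (1, -2), (0, -2), (-1, -2), (-1, -1), (-1, 0), (-2, 0)]
H-H contact: residue 1 @(0,-1) - residue 6 @(-1, -1)
H-H contact: residue 1 @(0,-1) - residue 4 @(0, -2)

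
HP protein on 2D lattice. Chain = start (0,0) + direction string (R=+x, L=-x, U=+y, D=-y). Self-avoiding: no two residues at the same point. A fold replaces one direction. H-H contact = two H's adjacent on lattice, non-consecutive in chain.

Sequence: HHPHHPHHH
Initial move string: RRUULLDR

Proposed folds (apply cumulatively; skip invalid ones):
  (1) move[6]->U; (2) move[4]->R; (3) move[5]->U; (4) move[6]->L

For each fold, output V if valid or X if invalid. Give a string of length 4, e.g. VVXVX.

Answer: VXVX

Derivation:
Initial: RRUULLDR -> [(0, 0), (1, 0), (2, 0), (2, 1), (2, 2), (1, 2), (0, 2), (0, 1), (1, 1)]
Fold 1: move[6]->U => RRUULLUR VALID
Fold 2: move[4]->R => RRUURLUR INVALID (collision), skipped
Fold 3: move[5]->U => RRUULUUR VALID
Fold 4: move[6]->L => RRUULULR INVALID (collision), skipped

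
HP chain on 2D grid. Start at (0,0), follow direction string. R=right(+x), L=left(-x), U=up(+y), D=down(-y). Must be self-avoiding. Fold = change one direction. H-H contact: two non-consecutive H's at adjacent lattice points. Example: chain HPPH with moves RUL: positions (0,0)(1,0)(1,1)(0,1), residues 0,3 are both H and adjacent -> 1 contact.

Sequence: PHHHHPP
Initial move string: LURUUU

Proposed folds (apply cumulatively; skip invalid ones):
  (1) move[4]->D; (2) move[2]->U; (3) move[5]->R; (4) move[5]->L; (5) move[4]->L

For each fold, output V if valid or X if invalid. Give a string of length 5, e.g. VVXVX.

Initial: LURUUU -> [(0, 0), (-1, 0), (-1, 1), (0, 1), (0, 2), (0, 3), (0, 4)]
Fold 1: move[4]->D => LURUDU INVALID (collision), skipped
Fold 2: move[2]->U => LUUUUU VALID
Fold 3: move[5]->R => LUUUUR VALID
Fold 4: move[5]->L => LUUUUL VALID
Fold 5: move[4]->L => LUUULL VALID

Answer: XVVVV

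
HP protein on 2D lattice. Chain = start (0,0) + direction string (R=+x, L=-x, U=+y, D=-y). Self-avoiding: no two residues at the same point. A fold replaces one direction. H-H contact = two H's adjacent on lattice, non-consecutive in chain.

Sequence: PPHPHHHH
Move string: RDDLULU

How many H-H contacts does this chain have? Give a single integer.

Answer: 1

Derivation:
Positions: [(0, 0), (1, 0), (1, -1), (1, -2), (0, -2), (0, -1), (-1, -1), (-1, 0)]
H-H contact: residue 2 @(1,-1) - residue 5 @(0, -1)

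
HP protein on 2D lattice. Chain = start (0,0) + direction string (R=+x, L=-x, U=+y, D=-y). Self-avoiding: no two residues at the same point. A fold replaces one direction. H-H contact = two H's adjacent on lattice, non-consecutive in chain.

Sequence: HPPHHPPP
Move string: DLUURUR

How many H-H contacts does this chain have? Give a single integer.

Answer: 1

Derivation:
Positions: [(0, 0), (0, -1), (-1, -1), (-1, 0), (-1, 1), (0, 1), (0, 2), (1, 2)]
H-H contact: residue 0 @(0,0) - residue 3 @(-1, 0)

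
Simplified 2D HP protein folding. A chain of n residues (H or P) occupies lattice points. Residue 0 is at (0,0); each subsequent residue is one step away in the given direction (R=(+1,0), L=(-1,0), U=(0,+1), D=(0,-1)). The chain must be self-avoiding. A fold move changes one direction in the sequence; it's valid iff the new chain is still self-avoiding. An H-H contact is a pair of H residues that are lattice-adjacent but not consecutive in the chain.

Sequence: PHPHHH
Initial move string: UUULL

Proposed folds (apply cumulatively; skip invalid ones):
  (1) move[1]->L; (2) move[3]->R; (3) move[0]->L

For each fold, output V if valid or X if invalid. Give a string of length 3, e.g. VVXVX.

Initial: UUULL -> [(0, 0), (0, 1), (0, 2), (0, 3), (-1, 3), (-2, 3)]
Fold 1: move[1]->L => ULULL VALID
Fold 2: move[3]->R => ULURL INVALID (collision), skipped
Fold 3: move[0]->L => LLULL VALID

Answer: VXV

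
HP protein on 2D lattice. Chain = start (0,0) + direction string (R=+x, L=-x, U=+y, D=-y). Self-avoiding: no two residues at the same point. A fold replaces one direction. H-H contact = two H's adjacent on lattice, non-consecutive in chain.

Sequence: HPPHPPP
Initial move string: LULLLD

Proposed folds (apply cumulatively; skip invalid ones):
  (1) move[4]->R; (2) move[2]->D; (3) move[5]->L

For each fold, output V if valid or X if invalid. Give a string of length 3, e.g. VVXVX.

Initial: LULLLD -> [(0, 0), (-1, 0), (-1, 1), (-2, 1), (-3, 1), (-4, 1), (-4, 0)]
Fold 1: move[4]->R => LULLRD INVALID (collision), skipped
Fold 2: move[2]->D => LUDLLD INVALID (collision), skipped
Fold 3: move[5]->L => LULLLL VALID

Answer: XXV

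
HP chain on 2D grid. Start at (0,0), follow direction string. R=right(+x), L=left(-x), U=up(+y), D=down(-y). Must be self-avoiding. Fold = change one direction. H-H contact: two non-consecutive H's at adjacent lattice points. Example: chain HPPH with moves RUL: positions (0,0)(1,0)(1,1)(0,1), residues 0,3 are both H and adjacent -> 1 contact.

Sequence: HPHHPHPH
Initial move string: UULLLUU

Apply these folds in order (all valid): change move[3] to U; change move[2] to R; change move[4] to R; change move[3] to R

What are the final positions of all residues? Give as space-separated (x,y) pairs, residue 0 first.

Initial moves: UULLLUU
Fold: move[3]->U => UULULUU (positions: [(0, 0), (0, 1), (0, 2), (-1, 2), (-1, 3), (-2, 3), (-2, 4), (-2, 5)])
Fold: move[2]->R => UURULUU (positions: [(0, 0), (0, 1), (0, 2), (1, 2), (1, 3), (0, 3), (0, 4), (0, 5)])
Fold: move[4]->R => UURURUU (positions: [(0, 0), (0, 1), (0, 2), (1, 2), (1, 3), (2, 3), (2, 4), (2, 5)])
Fold: move[3]->R => UURRRUU (positions: [(0, 0), (0, 1), (0, 2), (1, 2), (2, 2), (3, 2), (3, 3), (3, 4)])

Answer: (0,0) (0,1) (0,2) (1,2) (2,2) (3,2) (3,3) (3,4)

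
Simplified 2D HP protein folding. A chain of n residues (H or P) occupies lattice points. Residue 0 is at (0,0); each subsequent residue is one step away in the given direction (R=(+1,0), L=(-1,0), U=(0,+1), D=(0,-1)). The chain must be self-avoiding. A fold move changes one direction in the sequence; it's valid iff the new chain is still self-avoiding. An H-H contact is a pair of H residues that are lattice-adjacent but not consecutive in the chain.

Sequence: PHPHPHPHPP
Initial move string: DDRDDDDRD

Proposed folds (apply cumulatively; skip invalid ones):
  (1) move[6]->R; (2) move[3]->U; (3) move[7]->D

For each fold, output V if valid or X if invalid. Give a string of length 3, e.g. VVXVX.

Initial: DDRDDDDRD -> [(0, 0), (0, -1), (0, -2), (1, -2), (1, -3), (1, -4), (1, -5), (1, -6), (2, -6), (2, -7)]
Fold 1: move[6]->R => DDRDDDRRD VALID
Fold 2: move[3]->U => DDRUDDRRD INVALID (collision), skipped
Fold 3: move[7]->D => DDRDDDRDD VALID

Answer: VXV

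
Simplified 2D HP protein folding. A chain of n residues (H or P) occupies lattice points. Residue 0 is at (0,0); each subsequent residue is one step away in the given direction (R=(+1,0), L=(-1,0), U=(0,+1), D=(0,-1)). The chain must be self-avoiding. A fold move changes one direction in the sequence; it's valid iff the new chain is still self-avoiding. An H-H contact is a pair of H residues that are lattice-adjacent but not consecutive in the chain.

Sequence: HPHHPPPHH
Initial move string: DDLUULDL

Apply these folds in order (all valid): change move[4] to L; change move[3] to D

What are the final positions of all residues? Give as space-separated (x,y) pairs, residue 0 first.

Initial moves: DDLUULDL
Fold: move[4]->L => DDLULLDL (positions: [(0, 0), (0, -1), (0, -2), (-1, -2), (-1, -1), (-2, -1), (-3, -1), (-3, -2), (-4, -2)])
Fold: move[3]->D => DDLDLLDL (positions: [(0, 0), (0, -1), (0, -2), (-1, -2), (-1, -3), (-2, -3), (-3, -3), (-3, -4), (-4, -4)])

Answer: (0,0) (0,-1) (0,-2) (-1,-2) (-1,-3) (-2,-3) (-3,-3) (-3,-4) (-4,-4)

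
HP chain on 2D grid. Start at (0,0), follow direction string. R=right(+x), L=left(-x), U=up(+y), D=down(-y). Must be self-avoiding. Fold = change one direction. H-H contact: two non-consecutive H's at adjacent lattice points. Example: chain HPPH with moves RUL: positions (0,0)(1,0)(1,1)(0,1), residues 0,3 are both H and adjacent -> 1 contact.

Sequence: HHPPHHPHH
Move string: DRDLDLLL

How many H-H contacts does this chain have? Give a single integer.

Positions: [(0, 0), (0, -1), (1, -1), (1, -2), (0, -2), (0, -3), (-1, -3), (-2, -3), (-3, -3)]
H-H contact: residue 1 @(0,-1) - residue 4 @(0, -2)

Answer: 1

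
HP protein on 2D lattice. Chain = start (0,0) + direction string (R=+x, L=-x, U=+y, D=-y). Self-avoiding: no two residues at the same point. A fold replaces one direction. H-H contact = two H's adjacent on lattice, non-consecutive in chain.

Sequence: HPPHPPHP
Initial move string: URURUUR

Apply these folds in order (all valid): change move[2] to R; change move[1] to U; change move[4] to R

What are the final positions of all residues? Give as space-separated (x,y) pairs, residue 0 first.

Initial moves: URURUUR
Fold: move[2]->R => URRRUUR (positions: [(0, 0), (0, 1), (1, 1), (2, 1), (3, 1), (3, 2), (3, 3), (4, 3)])
Fold: move[1]->U => UURRUUR (positions: [(0, 0), (0, 1), (0, 2), (1, 2), (2, 2), (2, 3), (2, 4), (3, 4)])
Fold: move[4]->R => UURRRUR (positions: [(0, 0), (0, 1), (0, 2), (1, 2), (2, 2), (3, 2), (3, 3), (4, 3)])

Answer: (0,0) (0,1) (0,2) (1,2) (2,2) (3,2) (3,3) (4,3)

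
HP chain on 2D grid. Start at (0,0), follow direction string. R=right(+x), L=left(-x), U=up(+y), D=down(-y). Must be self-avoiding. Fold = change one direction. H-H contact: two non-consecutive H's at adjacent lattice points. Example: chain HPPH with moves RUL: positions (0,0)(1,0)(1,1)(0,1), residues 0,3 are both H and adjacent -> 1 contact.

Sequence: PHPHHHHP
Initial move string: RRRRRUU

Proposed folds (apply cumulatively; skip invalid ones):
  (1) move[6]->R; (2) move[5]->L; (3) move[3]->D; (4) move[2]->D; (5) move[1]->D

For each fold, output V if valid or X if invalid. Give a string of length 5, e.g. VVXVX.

Answer: VXVVV

Derivation:
Initial: RRRRRUU -> [(0, 0), (1, 0), (2, 0), (3, 0), (4, 0), (5, 0), (5, 1), (5, 2)]
Fold 1: move[6]->R => RRRRRUR VALID
Fold 2: move[5]->L => RRRRRLR INVALID (collision), skipped
Fold 3: move[3]->D => RRRDRUR VALID
Fold 4: move[2]->D => RRDDRUR VALID
Fold 5: move[1]->D => RDDDRUR VALID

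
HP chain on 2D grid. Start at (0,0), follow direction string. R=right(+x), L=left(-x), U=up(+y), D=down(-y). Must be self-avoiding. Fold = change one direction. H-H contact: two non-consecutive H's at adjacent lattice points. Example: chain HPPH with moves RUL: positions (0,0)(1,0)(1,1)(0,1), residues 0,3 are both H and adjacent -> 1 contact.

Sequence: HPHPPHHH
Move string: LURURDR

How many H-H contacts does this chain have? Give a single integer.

Answer: 0

Derivation:
Positions: [(0, 0), (-1, 0), (-1, 1), (0, 1), (0, 2), (1, 2), (1, 1), (2, 1)]
No H-H contacts found.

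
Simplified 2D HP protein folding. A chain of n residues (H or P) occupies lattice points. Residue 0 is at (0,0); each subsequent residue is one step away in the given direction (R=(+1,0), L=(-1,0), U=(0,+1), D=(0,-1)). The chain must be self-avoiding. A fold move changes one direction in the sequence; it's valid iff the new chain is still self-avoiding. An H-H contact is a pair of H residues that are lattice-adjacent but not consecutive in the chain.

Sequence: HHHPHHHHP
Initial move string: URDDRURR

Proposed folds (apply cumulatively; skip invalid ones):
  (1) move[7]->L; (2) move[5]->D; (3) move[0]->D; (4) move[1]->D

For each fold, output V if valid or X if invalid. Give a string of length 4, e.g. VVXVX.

Answer: XVVV

Derivation:
Initial: URDDRURR -> [(0, 0), (0, 1), (1, 1), (1, 0), (1, -1), (2, -1), (2, 0), (3, 0), (4, 0)]
Fold 1: move[7]->L => URDDRURL INVALID (collision), skipped
Fold 2: move[5]->D => URDDRDRR VALID
Fold 3: move[0]->D => DRDDRDRR VALID
Fold 4: move[1]->D => DDDDRDRR VALID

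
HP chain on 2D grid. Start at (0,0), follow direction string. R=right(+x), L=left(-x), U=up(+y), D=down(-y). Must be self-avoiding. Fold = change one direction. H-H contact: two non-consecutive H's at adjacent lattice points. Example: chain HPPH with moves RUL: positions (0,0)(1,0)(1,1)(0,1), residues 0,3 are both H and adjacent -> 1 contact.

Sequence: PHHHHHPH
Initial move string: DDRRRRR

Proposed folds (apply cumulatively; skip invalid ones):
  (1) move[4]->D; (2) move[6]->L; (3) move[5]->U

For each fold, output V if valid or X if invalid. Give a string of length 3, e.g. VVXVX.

Answer: VXX

Derivation:
Initial: DDRRRRR -> [(0, 0), (0, -1), (0, -2), (1, -2), (2, -2), (3, -2), (4, -2), (5, -2)]
Fold 1: move[4]->D => DDRRDRR VALID
Fold 2: move[6]->L => DDRRDRL INVALID (collision), skipped
Fold 3: move[5]->U => DDRRDUR INVALID (collision), skipped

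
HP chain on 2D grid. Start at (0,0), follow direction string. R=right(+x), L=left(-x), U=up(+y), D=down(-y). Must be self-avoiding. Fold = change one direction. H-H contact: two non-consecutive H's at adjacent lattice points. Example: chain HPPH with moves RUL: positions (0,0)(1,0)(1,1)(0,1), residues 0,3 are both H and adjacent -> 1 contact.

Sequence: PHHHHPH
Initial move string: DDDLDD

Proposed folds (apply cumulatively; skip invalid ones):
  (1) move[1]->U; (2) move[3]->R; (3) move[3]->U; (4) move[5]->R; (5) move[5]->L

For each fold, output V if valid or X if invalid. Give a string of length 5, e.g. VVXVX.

Initial: DDDLDD -> [(0, 0), (0, -1), (0, -2), (0, -3), (-1, -3), (-1, -4), (-1, -5)]
Fold 1: move[1]->U => DUDLDD INVALID (collision), skipped
Fold 2: move[3]->R => DDDRDD VALID
Fold 3: move[3]->U => DDDUDD INVALID (collision), skipped
Fold 4: move[5]->R => DDDRDR VALID
Fold 5: move[5]->L => DDDRDL VALID

Answer: XVXVV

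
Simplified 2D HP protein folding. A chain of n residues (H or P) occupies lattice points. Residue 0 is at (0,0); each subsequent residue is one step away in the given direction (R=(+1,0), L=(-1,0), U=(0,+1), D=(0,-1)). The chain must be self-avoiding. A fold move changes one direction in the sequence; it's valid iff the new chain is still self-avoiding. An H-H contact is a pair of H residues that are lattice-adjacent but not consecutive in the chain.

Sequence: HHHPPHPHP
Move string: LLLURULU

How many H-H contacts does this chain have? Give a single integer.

Answer: 1

Derivation:
Positions: [(0, 0), (-1, 0), (-2, 0), (-3, 0), (-3, 1), (-2, 1), (-2, 2), (-3, 2), (-3, 3)]
H-H contact: residue 2 @(-2,0) - residue 5 @(-2, 1)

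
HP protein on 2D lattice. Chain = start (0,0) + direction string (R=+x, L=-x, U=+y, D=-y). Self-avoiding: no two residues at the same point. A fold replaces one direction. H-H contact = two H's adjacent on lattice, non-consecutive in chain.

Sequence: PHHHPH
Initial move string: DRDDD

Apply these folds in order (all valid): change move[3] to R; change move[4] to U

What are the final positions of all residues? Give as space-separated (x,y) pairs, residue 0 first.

Answer: (0,0) (0,-1) (1,-1) (1,-2) (2,-2) (2,-1)

Derivation:
Initial moves: DRDDD
Fold: move[3]->R => DRDRD (positions: [(0, 0), (0, -1), (1, -1), (1, -2), (2, -2), (2, -3)])
Fold: move[4]->U => DRDRU (positions: [(0, 0), (0, -1), (1, -1), (1, -2), (2, -2), (2, -1)])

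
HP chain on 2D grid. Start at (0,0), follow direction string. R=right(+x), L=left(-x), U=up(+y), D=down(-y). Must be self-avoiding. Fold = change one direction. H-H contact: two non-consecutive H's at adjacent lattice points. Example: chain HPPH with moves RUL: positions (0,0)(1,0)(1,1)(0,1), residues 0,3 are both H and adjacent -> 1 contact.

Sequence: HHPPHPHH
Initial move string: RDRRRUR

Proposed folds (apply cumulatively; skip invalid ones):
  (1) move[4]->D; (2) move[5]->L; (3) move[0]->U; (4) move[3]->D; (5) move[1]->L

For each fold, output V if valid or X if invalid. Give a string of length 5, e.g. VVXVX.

Answer: XXXVX

Derivation:
Initial: RDRRRUR -> [(0, 0), (1, 0), (1, -1), (2, -1), (3, -1), (4, -1), (4, 0), (5, 0)]
Fold 1: move[4]->D => RDRRDUR INVALID (collision), skipped
Fold 2: move[5]->L => RDRRRLR INVALID (collision), skipped
Fold 3: move[0]->U => UDRRRUR INVALID (collision), skipped
Fold 4: move[3]->D => RDRDRUR VALID
Fold 5: move[1]->L => RLRDRUR INVALID (collision), skipped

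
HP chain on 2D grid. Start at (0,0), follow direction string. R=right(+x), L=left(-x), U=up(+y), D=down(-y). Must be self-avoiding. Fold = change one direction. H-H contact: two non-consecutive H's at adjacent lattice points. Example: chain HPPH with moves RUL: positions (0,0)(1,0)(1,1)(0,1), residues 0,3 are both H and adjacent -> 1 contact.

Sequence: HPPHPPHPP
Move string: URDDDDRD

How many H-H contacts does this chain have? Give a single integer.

Answer: 1

Derivation:
Positions: [(0, 0), (0, 1), (1, 1), (1, 0), (1, -1), (1, -2), (1, -3), (2, -3), (2, -4)]
H-H contact: residue 0 @(0,0) - residue 3 @(1, 0)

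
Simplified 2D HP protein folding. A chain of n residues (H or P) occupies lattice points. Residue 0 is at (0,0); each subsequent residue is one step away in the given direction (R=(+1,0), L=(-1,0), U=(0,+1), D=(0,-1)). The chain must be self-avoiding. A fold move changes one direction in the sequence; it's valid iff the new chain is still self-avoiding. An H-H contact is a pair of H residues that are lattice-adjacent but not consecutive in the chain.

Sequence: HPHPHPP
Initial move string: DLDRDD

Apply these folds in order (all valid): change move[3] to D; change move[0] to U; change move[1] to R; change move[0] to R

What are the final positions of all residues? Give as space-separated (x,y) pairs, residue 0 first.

Answer: (0,0) (1,0) (2,0) (2,-1) (2,-2) (2,-3) (2,-4)

Derivation:
Initial moves: DLDRDD
Fold: move[3]->D => DLDDDD (positions: [(0, 0), (0, -1), (-1, -1), (-1, -2), (-1, -3), (-1, -4), (-1, -5)])
Fold: move[0]->U => ULDDDD (positions: [(0, 0), (0, 1), (-1, 1), (-1, 0), (-1, -1), (-1, -2), (-1, -3)])
Fold: move[1]->R => URDDDD (positions: [(0, 0), (0, 1), (1, 1), (1, 0), (1, -1), (1, -2), (1, -3)])
Fold: move[0]->R => RRDDDD (positions: [(0, 0), (1, 0), (2, 0), (2, -1), (2, -2), (2, -3), (2, -4)])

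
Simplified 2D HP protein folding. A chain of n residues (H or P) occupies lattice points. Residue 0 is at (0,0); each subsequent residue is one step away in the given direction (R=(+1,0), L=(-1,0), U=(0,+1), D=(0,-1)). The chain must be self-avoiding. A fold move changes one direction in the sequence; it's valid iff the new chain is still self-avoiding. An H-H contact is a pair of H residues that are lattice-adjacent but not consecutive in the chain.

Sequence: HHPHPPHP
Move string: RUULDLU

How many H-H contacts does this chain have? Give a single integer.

Positions: [(0, 0), (1, 0), (1, 1), (1, 2), (0, 2), (0, 1), (-1, 1), (-1, 2)]
No H-H contacts found.

Answer: 0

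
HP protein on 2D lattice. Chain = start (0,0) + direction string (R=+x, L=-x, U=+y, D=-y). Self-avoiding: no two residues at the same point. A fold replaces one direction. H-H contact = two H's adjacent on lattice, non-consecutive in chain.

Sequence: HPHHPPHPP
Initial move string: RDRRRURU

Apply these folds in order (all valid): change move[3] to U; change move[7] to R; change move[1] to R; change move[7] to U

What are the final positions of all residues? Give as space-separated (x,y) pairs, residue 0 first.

Answer: (0,0) (1,0) (2,0) (3,0) (3,1) (4,1) (4,2) (5,2) (5,3)

Derivation:
Initial moves: RDRRRURU
Fold: move[3]->U => RDRURURU (positions: [(0, 0), (1, 0), (1, -1), (2, -1), (2, 0), (3, 0), (3, 1), (4, 1), (4, 2)])
Fold: move[7]->R => RDRURURR (positions: [(0, 0), (1, 0), (1, -1), (2, -1), (2, 0), (3, 0), (3, 1), (4, 1), (5, 1)])
Fold: move[1]->R => RRRURURR (positions: [(0, 0), (1, 0), (2, 0), (3, 0), (3, 1), (4, 1), (4, 2), (5, 2), (6, 2)])
Fold: move[7]->U => RRRURURU (positions: [(0, 0), (1, 0), (2, 0), (3, 0), (3, 1), (4, 1), (4, 2), (5, 2), (5, 3)])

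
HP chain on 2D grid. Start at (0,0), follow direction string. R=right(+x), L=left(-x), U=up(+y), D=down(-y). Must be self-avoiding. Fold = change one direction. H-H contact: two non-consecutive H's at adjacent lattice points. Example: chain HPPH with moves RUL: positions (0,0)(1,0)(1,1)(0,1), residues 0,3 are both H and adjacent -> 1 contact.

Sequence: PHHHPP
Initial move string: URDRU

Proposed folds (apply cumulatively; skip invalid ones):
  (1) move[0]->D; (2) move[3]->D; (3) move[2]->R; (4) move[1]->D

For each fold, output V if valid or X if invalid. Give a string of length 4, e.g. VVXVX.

Answer: VXVV

Derivation:
Initial: URDRU -> [(0, 0), (0, 1), (1, 1), (1, 0), (2, 0), (2, 1)]
Fold 1: move[0]->D => DRDRU VALID
Fold 2: move[3]->D => DRDDU INVALID (collision), skipped
Fold 3: move[2]->R => DRRRU VALID
Fold 4: move[1]->D => DDRRU VALID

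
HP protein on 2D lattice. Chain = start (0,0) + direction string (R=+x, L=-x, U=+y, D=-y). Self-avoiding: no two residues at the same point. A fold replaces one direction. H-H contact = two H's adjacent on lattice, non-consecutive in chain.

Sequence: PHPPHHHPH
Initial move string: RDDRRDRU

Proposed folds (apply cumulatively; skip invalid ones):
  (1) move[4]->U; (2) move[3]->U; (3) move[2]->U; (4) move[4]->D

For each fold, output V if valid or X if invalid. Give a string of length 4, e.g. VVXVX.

Initial: RDDRRDRU -> [(0, 0), (1, 0), (1, -1), (1, -2), (2, -2), (3, -2), (3, -3), (4, -3), (4, -2)]
Fold 1: move[4]->U => RDDRUDRU INVALID (collision), skipped
Fold 2: move[3]->U => RDDURDRU INVALID (collision), skipped
Fold 3: move[2]->U => RDURRDRU INVALID (collision), skipped
Fold 4: move[4]->D => RDDRDDRU VALID

Answer: XXXV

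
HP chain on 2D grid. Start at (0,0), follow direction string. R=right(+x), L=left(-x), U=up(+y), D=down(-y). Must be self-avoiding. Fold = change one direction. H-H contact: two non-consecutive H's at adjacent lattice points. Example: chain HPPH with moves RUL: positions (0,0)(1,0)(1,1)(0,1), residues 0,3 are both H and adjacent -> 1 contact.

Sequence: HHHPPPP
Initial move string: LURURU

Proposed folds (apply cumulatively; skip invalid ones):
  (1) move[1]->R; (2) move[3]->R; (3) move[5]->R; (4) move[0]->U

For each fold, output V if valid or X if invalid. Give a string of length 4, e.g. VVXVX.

Initial: LURURU -> [(0, 0), (-1, 0), (-1, 1), (0, 1), (0, 2), (1, 2), (1, 3)]
Fold 1: move[1]->R => LRRURU INVALID (collision), skipped
Fold 2: move[3]->R => LURRRU VALID
Fold 3: move[5]->R => LURRRR VALID
Fold 4: move[0]->U => UURRRR VALID

Answer: XVVV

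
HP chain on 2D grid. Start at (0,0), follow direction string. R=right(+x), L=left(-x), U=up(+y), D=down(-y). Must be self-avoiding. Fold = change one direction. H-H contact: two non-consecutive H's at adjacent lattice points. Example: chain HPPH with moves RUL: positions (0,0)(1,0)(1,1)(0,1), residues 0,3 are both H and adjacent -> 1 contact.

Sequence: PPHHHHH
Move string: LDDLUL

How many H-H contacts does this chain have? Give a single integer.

Answer: 1

Derivation:
Positions: [(0, 0), (-1, 0), (-1, -1), (-1, -2), (-2, -2), (-2, -1), (-3, -1)]
H-H contact: residue 2 @(-1,-1) - residue 5 @(-2, -1)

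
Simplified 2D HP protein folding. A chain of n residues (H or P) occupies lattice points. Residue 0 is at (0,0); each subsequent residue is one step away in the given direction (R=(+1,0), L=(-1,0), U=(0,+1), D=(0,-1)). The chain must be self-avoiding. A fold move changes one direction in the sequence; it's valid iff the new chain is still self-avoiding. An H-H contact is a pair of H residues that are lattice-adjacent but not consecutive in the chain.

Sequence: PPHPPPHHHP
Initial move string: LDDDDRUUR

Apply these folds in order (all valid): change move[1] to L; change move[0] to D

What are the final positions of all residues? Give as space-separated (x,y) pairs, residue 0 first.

Answer: (0,0) (0,-1) (-1,-1) (-1,-2) (-1,-3) (-1,-4) (0,-4) (0,-3) (0,-2) (1,-2)

Derivation:
Initial moves: LDDDDRUUR
Fold: move[1]->L => LLDDDRUUR (positions: [(0, 0), (-1, 0), (-2, 0), (-2, -1), (-2, -2), (-2, -3), (-1, -3), (-1, -2), (-1, -1), (0, -1)])
Fold: move[0]->D => DLDDDRUUR (positions: [(0, 0), (0, -1), (-1, -1), (-1, -2), (-1, -3), (-1, -4), (0, -4), (0, -3), (0, -2), (1, -2)])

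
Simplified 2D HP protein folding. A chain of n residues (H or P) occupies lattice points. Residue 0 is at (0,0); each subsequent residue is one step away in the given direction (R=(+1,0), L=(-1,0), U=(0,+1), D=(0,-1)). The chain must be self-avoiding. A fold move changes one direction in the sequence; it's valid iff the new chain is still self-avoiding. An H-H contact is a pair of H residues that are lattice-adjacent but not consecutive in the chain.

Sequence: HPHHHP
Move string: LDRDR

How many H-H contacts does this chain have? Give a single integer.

Positions: [(0, 0), (-1, 0), (-1, -1), (0, -1), (0, -2), (1, -2)]
H-H contact: residue 0 @(0,0) - residue 3 @(0, -1)

Answer: 1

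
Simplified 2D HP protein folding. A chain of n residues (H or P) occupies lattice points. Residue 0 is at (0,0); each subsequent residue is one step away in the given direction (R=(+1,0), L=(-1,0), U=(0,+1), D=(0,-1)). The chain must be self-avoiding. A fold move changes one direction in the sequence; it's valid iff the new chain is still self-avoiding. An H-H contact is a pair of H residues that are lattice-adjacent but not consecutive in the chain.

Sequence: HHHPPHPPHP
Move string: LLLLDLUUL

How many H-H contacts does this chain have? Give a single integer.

Positions: [(0, 0), (-1, 0), (-2, 0), (-3, 0), (-4, 0), (-4, -1), (-5, -1), (-5, 0), (-5, 1), (-6, 1)]
No H-H contacts found.

Answer: 0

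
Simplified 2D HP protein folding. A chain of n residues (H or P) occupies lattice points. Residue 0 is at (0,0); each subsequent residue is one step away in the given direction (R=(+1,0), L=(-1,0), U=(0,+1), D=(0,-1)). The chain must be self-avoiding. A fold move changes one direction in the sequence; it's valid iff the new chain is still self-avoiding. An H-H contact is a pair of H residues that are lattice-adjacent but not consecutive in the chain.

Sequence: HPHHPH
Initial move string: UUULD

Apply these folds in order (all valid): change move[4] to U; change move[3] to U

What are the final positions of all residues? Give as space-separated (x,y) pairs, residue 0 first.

Answer: (0,0) (0,1) (0,2) (0,3) (0,4) (0,5)

Derivation:
Initial moves: UUULD
Fold: move[4]->U => UUULU (positions: [(0, 0), (0, 1), (0, 2), (0, 3), (-1, 3), (-1, 4)])
Fold: move[3]->U => UUUUU (positions: [(0, 0), (0, 1), (0, 2), (0, 3), (0, 4), (0, 5)])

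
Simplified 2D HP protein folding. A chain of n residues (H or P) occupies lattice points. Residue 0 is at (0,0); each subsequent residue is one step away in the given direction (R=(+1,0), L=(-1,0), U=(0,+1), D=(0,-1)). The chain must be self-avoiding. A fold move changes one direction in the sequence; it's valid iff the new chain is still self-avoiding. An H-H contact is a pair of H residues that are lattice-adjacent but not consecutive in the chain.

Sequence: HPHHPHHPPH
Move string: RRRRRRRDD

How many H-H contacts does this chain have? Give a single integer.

Positions: [(0, 0), (1, 0), (2, 0), (3, 0), (4, 0), (5, 0), (6, 0), (7, 0), (7, -1), (7, -2)]
No H-H contacts found.

Answer: 0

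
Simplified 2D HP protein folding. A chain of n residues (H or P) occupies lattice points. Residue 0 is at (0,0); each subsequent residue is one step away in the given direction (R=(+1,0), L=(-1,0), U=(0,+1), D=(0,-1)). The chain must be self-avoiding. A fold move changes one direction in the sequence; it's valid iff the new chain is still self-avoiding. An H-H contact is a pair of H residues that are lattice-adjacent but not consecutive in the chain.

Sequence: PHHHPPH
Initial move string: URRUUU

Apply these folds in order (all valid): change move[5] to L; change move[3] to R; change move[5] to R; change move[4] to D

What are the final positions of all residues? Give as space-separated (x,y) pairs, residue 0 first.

Initial moves: URRUUU
Fold: move[5]->L => URRUUL (positions: [(0, 0), (0, 1), (1, 1), (2, 1), (2, 2), (2, 3), (1, 3)])
Fold: move[3]->R => URRRUL (positions: [(0, 0), (0, 1), (1, 1), (2, 1), (3, 1), (3, 2), (2, 2)])
Fold: move[5]->R => URRRUR (positions: [(0, 0), (0, 1), (1, 1), (2, 1), (3, 1), (3, 2), (4, 2)])
Fold: move[4]->D => URRRDR (positions: [(0, 0), (0, 1), (1, 1), (2, 1), (3, 1), (3, 0), (4, 0)])

Answer: (0,0) (0,1) (1,1) (2,1) (3,1) (3,0) (4,0)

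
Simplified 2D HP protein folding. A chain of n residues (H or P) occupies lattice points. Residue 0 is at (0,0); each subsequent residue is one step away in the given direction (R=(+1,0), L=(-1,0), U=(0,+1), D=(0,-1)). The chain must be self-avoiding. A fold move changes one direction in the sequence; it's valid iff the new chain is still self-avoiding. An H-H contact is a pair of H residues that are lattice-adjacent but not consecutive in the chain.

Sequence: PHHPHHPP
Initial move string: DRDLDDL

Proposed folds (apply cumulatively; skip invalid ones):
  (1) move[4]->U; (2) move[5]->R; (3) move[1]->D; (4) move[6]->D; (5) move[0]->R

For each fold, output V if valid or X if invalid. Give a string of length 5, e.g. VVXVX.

Initial: DRDLDDL -> [(0, 0), (0, -1), (1, -1), (1, -2), (0, -2), (0, -3), (0, -4), (-1, -4)]
Fold 1: move[4]->U => DRDLUDL INVALID (collision), skipped
Fold 2: move[5]->R => DRDLDRL INVALID (collision), skipped
Fold 3: move[1]->D => DDDLDDL VALID
Fold 4: move[6]->D => DDDLDDD VALID
Fold 5: move[0]->R => RDDLDDD VALID

Answer: XXVVV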